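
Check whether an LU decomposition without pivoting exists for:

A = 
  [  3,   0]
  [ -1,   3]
Yes.
A[1,1] = 3 ≠ 0, so Gaussian elimination proceeds without a row swap: multiplier ℓ₂₁ = (-1)/(3) = -1/3, and U[2,2] = 3 - (-1/3)(0) = 3.
L = 
  [   1,    0]
  [-1/3,    1]
U = 
  [  3,   0]
  [  0,   3]
Check row 2 of LU: [(-1/3)(3), (-1/3)(0) + 3] = [-1, 3] = row 2 of A ✓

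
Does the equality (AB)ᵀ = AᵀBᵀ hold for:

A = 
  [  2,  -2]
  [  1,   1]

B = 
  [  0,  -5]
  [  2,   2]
No

(AB)ᵀ = 
  [ -4,   2]
  [-14,  -3]

AᵀBᵀ = 
  [ -5,   6]
  [ -5,  -2]

The two matrices differ, so (AB)ᵀ ≠ AᵀBᵀ in general. The correct identity is (AB)ᵀ = BᵀAᵀ.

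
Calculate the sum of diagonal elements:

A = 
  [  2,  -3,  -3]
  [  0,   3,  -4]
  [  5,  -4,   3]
8

tr(A) = 2 + 3 + 3 = 8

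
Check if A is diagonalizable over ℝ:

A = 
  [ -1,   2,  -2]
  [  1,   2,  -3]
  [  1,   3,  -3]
No

Characteristic polynomial: det(λI - A) = λ³ + 2λ² + 4λ + 5
By the rational root theorem any rational root is an integer dividing 5; none of those is a root, so p(λ) has no rational roots and hence (being an irreducible cubic) no repeated roots.
Discriminant of the cubic: Δ = -307
Δ < 0 ⇒ one real eigenvalue and a complex-conjugate pair: λ ≈ -1.526, -0.237 + 1.795i, -0.237 - 1.795i
Has complex eigenvalues (not diagonalizable over ℝ).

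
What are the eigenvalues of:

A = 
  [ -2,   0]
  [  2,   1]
tr(A) = -1, det(A) = -2
Characteristic polynomial: λ² - tr(A)λ + det(A) = λ² + λ - 2
λ² + λ - 2 = (λ + 2)(λ - 1)

λ = 1, -2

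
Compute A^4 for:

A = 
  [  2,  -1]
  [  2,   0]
A² = A·A:
A²[1,1] = (2)(2) + (-1)(2) = 2
A²[1,2] = (2)(-1) + (-1)(0) = -2
A²[2,1] = (2)(2) + (0)(2) = 4
A²[2,2] = (2)(-1) + (0)(0) = -2
A² = 
  [  2,  -2]
  [  4,  -2]

A^3 = A^2·A:
A^3[1,1] = (2)(2) + (-2)(2) = 0
A^3[1,2] = (2)(-1) + (-2)(0) = -2
A^3[2,1] = (4)(2) + (-2)(2) = 4
A^3[2,2] = (4)(-1) + (-2)(0) = -4
A^3 = 
  [  0,  -2]
  [  4,  -4]

A^4 = A^3·A:
A^4[1,1] = (0)(2) + (-2)(2) = -4
A^4[1,2] = (0)(-1) + (-2)(0) = 0
A^4[2,1] = (4)(2) + (-4)(2) = 0
A^4[2,2] = (4)(-1) + (-4)(0) = -4
A^4 = 
  [ -4,   0]
  [  0,  -4]

Therefore
A^4 = 
  [ -4,   0]
  [  0,  -4]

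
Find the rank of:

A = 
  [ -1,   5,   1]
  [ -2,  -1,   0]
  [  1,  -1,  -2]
rank(A) = 3

Row reduce:
R2 → R2 - (2)·R1
R3 → R3 + (1)·R1
R3 → R3 + (4/11)·R2
REF = 
  [    -1,      5,      1]
  [     0,    -11,     -2]
  [     0,      0, -19/11]
Pivot columns: 1, 2, 3 → 3 pivots.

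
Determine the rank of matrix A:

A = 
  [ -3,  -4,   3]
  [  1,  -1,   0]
Row reduce:
R2 → R2 + (1/3)·R1
REF = 
  [  -3,   -4,    3]
  [   0, -7/3,    1]
Pivot columns: 1, 2 → 2 pivots.

rank(A) = 2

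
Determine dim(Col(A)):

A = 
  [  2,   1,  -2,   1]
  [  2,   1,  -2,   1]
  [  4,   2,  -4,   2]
dim(Col(A)) = 1

Row reduce:
R2 → R2 - (1)·R1
R3 → R3 - (2)·R1
REF = 
  [  2,   1,  -2,   1]
  [  0,   0,   0,   0]
  [  0,   0,   0,   0]
Pivot columns: 1 → 1 pivot.
dim(Col(A)) = number of pivot columns = 1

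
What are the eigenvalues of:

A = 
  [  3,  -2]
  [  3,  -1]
λ = 1 + i√2, 1 - i√2  (≈ 1 + 1.414i, 1 - 1.414i)

tr(A) = 2, det(A) = 3
Characteristic polynomial: λ² - tr(A)λ + det(A) = λ² - 2λ + 3
λ² - 2λ + 3 = 0  ⇒  λ = (2 ± √((-2)² - 4·(3)))/2 = (2 ± √(-8))/2
  = 1 + i√2,  1 - i√2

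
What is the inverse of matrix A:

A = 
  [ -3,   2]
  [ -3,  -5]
det(A) = (-3)(-5) - (2)(-3) = 21
For a 2×2 matrix, A⁻¹ = (1/det(A)) · [[d, -b], [-c, a]]
    = (1/21) · [[-5, -2], [3, -3]]

A⁻¹ = 
  [-5/21, -2/21]
  [  1/7,  -1/7]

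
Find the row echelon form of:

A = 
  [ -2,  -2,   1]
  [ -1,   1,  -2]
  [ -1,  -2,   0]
Row operations:
R2 → R2 - (1/2)·R1
R3 → R3 - (1/2)·R1
R3 → R3 + (1/2)·R2

Resulting echelon form:
REF = 
  [  -2,   -2,    1]
  [   0,    2, -5/2]
  [   0,    0, -7/4]

Rank = 3 (number of non-zero pivot rows).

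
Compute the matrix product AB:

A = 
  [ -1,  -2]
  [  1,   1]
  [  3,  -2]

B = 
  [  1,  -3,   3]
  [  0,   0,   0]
A is 3×2 and B is 2×3, so AB is 3×3. Each entry is (row of A)·(column of B):
AB[1,1] = (-1)(1) + (-2)(0) = -1
AB[1,2] = (-1)(-3) + (-2)(0) = 3
AB[1,3] = (-1)(3) + (-2)(0) = -3
AB[2,1] = (1)(1) + (1)(0) = 1
AB[2,2] = (1)(-3) + (1)(0) = -3
AB[2,3] = (1)(3) + (1)(0) = 3
AB[3,1] = (3)(1) + (-2)(0) = 3
AB[3,2] = (3)(-3) + (-2)(0) = -9
AB[3,3] = (3)(3) + (-2)(0) = 9

AB = 
  [ -1,   3,  -3]
  [  1,  -3,   3]
  [  3,  -9,   9]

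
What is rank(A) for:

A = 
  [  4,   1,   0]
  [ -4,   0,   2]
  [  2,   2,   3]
rank(A) = 2

Row reduce:
R2 → R2 + (1)·R1
R3 → R3 - (1/2)·R1
R3 → R3 - (3/2)·R2
REF = 
  [  4,   1,   0]
  [  0,   1,   2]
  [  0,   0,   0]
Pivot columns: 1, 2 → 2 pivots.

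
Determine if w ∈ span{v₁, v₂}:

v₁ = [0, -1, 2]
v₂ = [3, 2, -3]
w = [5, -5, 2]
No

Form the augmented matrix and row-reduce:
[v₁|v₂|w] = 
  [  0,   3,   5]
  [ -1,   2,  -5]
  [  2,  -3,   2]
Swap R1 ↔ R2
R3 → R3 + (2)·R1
R3 → R3 - (1/3)·R2
REF = 
  [   -1,     2,    -5]
  [    0,     3,     5]
  [    0,     0, -29/3]

Row 3 reads [0 0 | -29/3], i.e. 0 = -29/3, so the system is inconsistent and w ∉ span{v₁, v₂}.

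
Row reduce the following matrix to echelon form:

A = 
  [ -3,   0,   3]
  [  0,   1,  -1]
Row operations:
No row operations needed (already in echelon form).

Resulting echelon form:
REF = 
  [ -3,   0,   3]
  [  0,   1,  -1]

Rank = 2 (number of non-zero pivot rows).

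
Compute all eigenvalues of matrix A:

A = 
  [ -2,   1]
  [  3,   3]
λ = (1 + √37)/2, (1 - √37)/2  (≈ 3.541, -2.541)

tr(A) = 1, det(A) = -9
Characteristic polynomial: λ² - tr(A)λ + det(A) = λ² - λ - 9
λ² - λ - 9 = 0  ⇒  λ = (1 ± √((-1)² - 4·(-9)))/2 = (1 ± √(37))/2
  = (1 + √37)/2,  (1 - √37)/2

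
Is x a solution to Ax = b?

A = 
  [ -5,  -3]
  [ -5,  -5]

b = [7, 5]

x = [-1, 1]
No

Ax = [2, 0] ≠ b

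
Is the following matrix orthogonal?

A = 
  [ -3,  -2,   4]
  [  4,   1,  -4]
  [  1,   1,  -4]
No

AᵀA = 
  [ 26,  11, -32]
  [ 11,   6, -16]
  [-32, -16,  48]
≠ I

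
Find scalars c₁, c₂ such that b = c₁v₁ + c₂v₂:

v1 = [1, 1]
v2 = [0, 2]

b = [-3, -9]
c1 = -3, c2 = -3

b = -3·v1 + -3·v2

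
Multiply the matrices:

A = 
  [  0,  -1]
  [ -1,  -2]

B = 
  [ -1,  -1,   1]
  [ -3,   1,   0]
A is 2×2 and B is 2×3, so AB is 2×3. Each entry is (row of A)·(column of B):
AB[1,1] = (0)(-1) + (-1)(-3) = 3
AB[1,2] = (0)(-1) + (-1)(1) = -1
AB[1,3] = (0)(1) + (-1)(0) = 0
AB[2,1] = (-1)(-1) + (-2)(-3) = 7
AB[2,2] = (-1)(-1) + (-2)(1) = -1
AB[2,3] = (-1)(1) + (-2)(0) = -1

AB = 
  [  3,  -1,   0]
  [  7,  -1,  -1]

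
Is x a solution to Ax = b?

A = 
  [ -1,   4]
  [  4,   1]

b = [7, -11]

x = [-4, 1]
No

Ax = [8, -15] ≠ b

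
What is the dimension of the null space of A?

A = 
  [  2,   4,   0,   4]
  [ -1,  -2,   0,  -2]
nullity(A) = 3

Row reduce:
R2 → R2 + (1/2)·R1
REF = 
  [  2,   4,   0,   4]
  [  0,   0,   0,   0]
Pivot columns: 1 → 1 pivot.
rank(A) = 1, so nullity(A) = 4 - 1 = 3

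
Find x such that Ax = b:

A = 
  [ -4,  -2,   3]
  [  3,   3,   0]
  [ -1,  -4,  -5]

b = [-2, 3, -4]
Row reduce the augmented matrix [A|b]:
R2 → R2 + (3/4)·R1
R3 → R3 - (1/4)·R1
R3 → R3 + (7/3)·R2
REF = 
  [  -4,   -2,    3,   -2]
  [   0,  3/2,  9/4,  3/2]
  [   0,    0, -1/2,    0]

Back-substitution:
x₃ = 0 / (-1/2) = 0
x₂ = (3/2 - (9/4)(0)) / (3/2) = 1
x₁ = (-2 - (-2)(1) - (3)(0)) / (-4) = 0

x = [0, 1, 0]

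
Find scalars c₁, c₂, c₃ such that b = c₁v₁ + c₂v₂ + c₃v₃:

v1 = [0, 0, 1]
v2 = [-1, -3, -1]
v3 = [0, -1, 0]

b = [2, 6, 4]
c1 = 2, c2 = -2, c3 = 0

b = 2·v1 + -2·v2 + 0·v3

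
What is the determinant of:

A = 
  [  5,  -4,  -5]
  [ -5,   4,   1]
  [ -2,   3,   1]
Cofactor expansion along row 1:
det(A) = (5)·((4)(1) - (1)(3)) - (-4)·((-5)(1) - (1)(-2)) + (-5)·((-5)(3) - (4)(-2))
  = (5)(1) - (-4)(-3) + (-5)(-7)
  = 28

det(A) = 28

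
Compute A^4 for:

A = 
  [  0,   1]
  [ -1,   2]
A² = A·A:
A²[1,1] = (0)(0) + (1)(-1) = -1
A²[1,2] = (0)(1) + (1)(2) = 2
A²[2,1] = (-1)(0) + (2)(-1) = -2
A²[2,2] = (-1)(1) + (2)(2) = 3
A² = 
  [ -1,   2]
  [ -2,   3]

A^3 = A^2·A:
A^3[1,1] = (-1)(0) + (2)(-1) = -2
A^3[1,2] = (-1)(1) + (2)(2) = 3
A^3[2,1] = (-2)(0) + (3)(-1) = -3
A^3[2,2] = (-2)(1) + (3)(2) = 4
A^3 = 
  [ -2,   3]
  [ -3,   4]

A^4 = A^3·A:
A^4[1,1] = (-2)(0) + (3)(-1) = -3
A^4[1,2] = (-2)(1) + (3)(2) = 4
A^4[2,1] = (-3)(0) + (4)(-1) = -4
A^4[2,2] = (-3)(1) + (4)(2) = 5
A^4 = 
  [ -3,   4]
  [ -4,   5]

Therefore
A^4 = 
  [ -3,   4]
  [ -4,   5]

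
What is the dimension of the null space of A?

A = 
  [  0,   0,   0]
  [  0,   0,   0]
nullity(A) = 3

Row reduce:
(no row operations needed)
REF = 
  [  0,   0,   0]
  [  0,   0,   0]
Pivot columns: none → 0 pivots.
rank(A) = 0, so nullity(A) = 3 - 0 = 3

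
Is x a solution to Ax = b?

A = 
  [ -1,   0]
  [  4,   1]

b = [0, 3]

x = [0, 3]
Yes

Ax = [0, 3] = b ✓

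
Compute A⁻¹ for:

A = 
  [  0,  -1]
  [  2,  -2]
det(A) = (0)(-2) - (-1)(2) = 2
For a 2×2 matrix, A⁻¹ = (1/det(A)) · [[d, -b], [-c, a]]
    = (1/2) · [[-2, 1], [-2, 0]]

A⁻¹ = 
  [ -1, 1/2]
  [ -1,   0]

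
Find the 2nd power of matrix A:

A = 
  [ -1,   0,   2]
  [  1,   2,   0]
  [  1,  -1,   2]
A² = A·A:
A²[1,1] = (-1)(-1) + (0)(1) + (2)(1) = 3
A²[1,2] = (-1)(0) + (0)(2) + (2)(-1) = -2
A²[1,3] = (-1)(2) + (0)(0) + (2)(2) = 2
A²[2,1] = (1)(-1) + (2)(1) + (0)(1) = 1
A²[2,2] = (1)(0) + (2)(2) + (0)(-1) = 4
A²[2,3] = (1)(2) + (2)(0) + (0)(2) = 2
A²[3,1] = (1)(-1) + (-1)(1) + (2)(1) = 0
A²[3,2] = (1)(0) + (-1)(2) + (2)(-1) = -4
A²[3,3] = (1)(2) + (-1)(0) + (2)(2) = 6
A² = 
  [  3,  -2,   2]
  [  1,   4,   2]
  [  0,  -4,   6]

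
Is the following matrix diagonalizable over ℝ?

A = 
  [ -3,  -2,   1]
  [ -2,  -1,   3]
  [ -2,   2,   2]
Yes

Characteristic polynomial: det(λI - A) = λ³ + 2λ² - 13λ - 22
By the rational root theorem any rational root is an integer dividing 22; none of those is a root, so p(λ) has no rational roots and hence (being an irreducible cubic) no repeated roots.
Discriminant of the cubic: Δ = 7396
Δ > 0 ⇒ three distinct real eigenvalues: λ ≈ -3.888, -1.615, 3.503
Three distinct real eigenvalues, so A has 3 independent eigenvectors.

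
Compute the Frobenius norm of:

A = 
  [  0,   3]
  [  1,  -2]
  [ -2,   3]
||A||_F = 5.196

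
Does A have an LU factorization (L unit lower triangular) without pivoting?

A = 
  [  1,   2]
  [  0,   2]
Yes.
A[1,1] = 1 ≠ 0, so Gaussian elimination proceeds without a row swap: multiplier ℓ₂₁ = (0)/(1) = 0, and U[2,2] = 2 - (0)(2) = 2.
L = 
  [  1,   0]
  [  0,   1]
U = 
  [  1,   2]
  [  0,   2]
Check row 2 of LU: [(0)(1), (0)(2) + 2] = [0, 2] = row 2 of A ✓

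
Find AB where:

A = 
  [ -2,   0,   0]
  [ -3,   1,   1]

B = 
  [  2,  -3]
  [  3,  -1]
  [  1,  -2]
A is 2×3 and B is 3×2, so AB is 2×2. Each entry is (row of A)·(column of B):
AB[1,1] = (-2)(2) + (0)(3) + (0)(1) = -4
AB[1,2] = (-2)(-3) + (0)(-1) + (0)(-2) = 6
AB[2,1] = (-3)(2) + (1)(3) + (1)(1) = -2
AB[2,2] = (-3)(-3) + (1)(-1) + (1)(-2) = 6

AB = 
  [ -4,   6]
  [ -2,   6]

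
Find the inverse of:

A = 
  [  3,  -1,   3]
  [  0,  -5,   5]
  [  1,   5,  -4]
det(A) = (3)·((-5)(-4) - (5)(5)) - (-1)·((0)(-4) - (5)(1)) + (3)·((0)(5) - (-5)(1))
  = (3)(-5) - (-1)(-5) + (3)(5)
  = -5
det(A) = -5 ≠ 0, so A is invertible.

Cofactors Cᵢⱼ = (-1)ⁱ⁺ʲ·Mᵢⱼ:
C = 
  [ -5,   5,   5]
  [ 11, -15, -16]
  [ 10, -15, -15]

adj(A) = Cᵀ:
adj(A) = 
  [ -5,  11,  10]
  [  5, -15, -15]
  [  5, -16, -15]

A⁻¹ = (-1/5) · adj(A):
A⁻¹ = 
  [    1, -11/5,    -2]
  [   -1,     3,     3]
  [   -1,  16/5,     3]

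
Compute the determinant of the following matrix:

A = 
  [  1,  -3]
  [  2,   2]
8

For a 2×2 matrix, det = ad - bc = (1)(2) - (-3)(2) = 8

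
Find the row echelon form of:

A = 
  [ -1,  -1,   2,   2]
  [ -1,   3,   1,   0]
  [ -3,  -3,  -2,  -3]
Row operations:
R2 → R2 - (1)·R1
R3 → R3 - (3)·R1

Resulting echelon form:
REF = 
  [ -1,  -1,   2,   2]
  [  0,   4,  -1,  -2]
  [  0,   0,  -8,  -9]

Rank = 3 (number of non-zero pivot rows).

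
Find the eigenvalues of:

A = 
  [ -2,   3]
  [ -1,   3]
tr(A) = 1, det(A) = -3
Characteristic polynomial: λ² - tr(A)λ + det(A) = λ² - λ - 3
λ² - λ - 3 = 0  ⇒  λ = (1 ± √((-1)² - 4·(-3)))/2 = (1 ± √(13))/2
  = (1 + √13)/2,  (1 - √13)/2

λ = (1 + √13)/2, (1 - √13)/2  (≈ 2.303, -1.303)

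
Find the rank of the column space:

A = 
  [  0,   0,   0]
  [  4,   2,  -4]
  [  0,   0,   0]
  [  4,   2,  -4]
Row reduce:
Swap R1 ↔ R2
R4 → R4 - (1)·R1
REF = 
  [  4,   2,  -4]
  [  0,   0,   0]
  [  0,   0,   0]
  [  0,   0,   0]
Pivot columns: 1 → 1 pivot.
dim(Col(A)) = number of pivot columns = 1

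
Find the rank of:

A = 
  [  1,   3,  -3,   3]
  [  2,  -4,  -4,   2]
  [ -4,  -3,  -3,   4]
Row reduce:
R2 → R2 - (2)·R1
R3 → R3 + (4)·R1
R3 → R3 + (9/10)·R2
REF = 
  [    1,     3,    -3,     3]
  [    0,   -10,     2,    -4]
  [    0,     0, -66/5,  62/5]
Pivot columns: 1, 2, 3 → 3 pivots.

rank(A) = 3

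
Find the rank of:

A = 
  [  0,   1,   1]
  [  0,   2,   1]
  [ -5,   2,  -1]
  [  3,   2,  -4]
Row reduce:
Swap R1 ↔ R3
R4 → R4 + (3/5)·R1
R3 → R3 - (1/2)·R2
R4 → R4 - (8/5)·R2
R4 → R4 + (62/5)·R3
REF = 
  [ -5,   2,  -1]
  [  0,   2,   1]
  [  0,   0, 1/2]
  [  0,   0,   0]
Pivot columns: 1, 2, 3 → 3 pivots.

rank(A) = 3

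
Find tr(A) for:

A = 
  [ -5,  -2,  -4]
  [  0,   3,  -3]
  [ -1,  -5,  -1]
-3

tr(A) = -5 + 3 + -1 = -3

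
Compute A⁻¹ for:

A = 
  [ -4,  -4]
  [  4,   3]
det(A) = (-4)(3) - (-4)(4) = 4
For a 2×2 matrix, A⁻¹ = (1/det(A)) · [[d, -b], [-c, a]]
    = (1/4) · [[3, 4], [-4, -4]]

A⁻¹ = 
  [3/4,   1]
  [ -1,  -1]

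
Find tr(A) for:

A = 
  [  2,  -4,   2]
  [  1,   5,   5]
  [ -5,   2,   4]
11

tr(A) = 2 + 5 + 4 = 11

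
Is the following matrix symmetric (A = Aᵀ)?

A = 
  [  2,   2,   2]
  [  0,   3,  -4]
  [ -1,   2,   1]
No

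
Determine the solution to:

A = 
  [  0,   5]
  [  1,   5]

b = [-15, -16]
x = [-1, -3]

Row reduce the augmented matrix [A|b]:
Swap R1 ↔ R2
REF = 
  [  1,   5, -16]
  [  0,   5, -15]

Back-substitution:
x₂ = (-15) / 5 = -3
x₁ = (-16 - (5)(-3)) / 1 = -1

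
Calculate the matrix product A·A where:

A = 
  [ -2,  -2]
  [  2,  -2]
A² = A·A:
A²[1,1] = (-2)(-2) + (-2)(2) = 0
A²[1,2] = (-2)(-2) + (-2)(-2) = 8
A²[2,1] = (2)(-2) + (-2)(2) = -8
A²[2,2] = (2)(-2) + (-2)(-2) = 0
A² = 
  [  0,   8]
  [ -8,   0]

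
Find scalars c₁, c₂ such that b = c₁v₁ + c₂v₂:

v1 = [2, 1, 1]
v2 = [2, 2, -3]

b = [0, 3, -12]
c1 = -3, c2 = 3

b = -3·v1 + 3·v2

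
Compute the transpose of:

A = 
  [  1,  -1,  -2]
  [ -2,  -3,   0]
Aᵀ = 
  [  1,  -2]
  [ -1,  -3]
  [ -2,   0]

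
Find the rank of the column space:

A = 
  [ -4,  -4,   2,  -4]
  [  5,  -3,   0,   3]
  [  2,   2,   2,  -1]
dim(Col(A)) = 3

Row reduce:
R2 → R2 + (5/4)·R1
R3 → R3 + (1/2)·R1
REF = 
  [ -4,  -4,   2,  -4]
  [  0,  -8, 5/2,  -2]
  [  0,   0,   3,  -3]
Pivot columns: 1, 2, 3 → 3 pivots.
dim(Col(A)) = number of pivot columns = 3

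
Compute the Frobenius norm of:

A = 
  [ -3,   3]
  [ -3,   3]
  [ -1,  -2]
||A||_F = 6.403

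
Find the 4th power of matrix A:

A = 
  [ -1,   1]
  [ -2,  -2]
A^4 = 
  [-17,  -3]
  [  6, -14]

A² = A·A:
A²[1,1] = (-1)(-1) + (1)(-2) = -1
A²[1,2] = (-1)(1) + (1)(-2) = -3
A²[2,1] = (-2)(-1) + (-2)(-2) = 6
A²[2,2] = (-2)(1) + (-2)(-2) = 2
A² = 
  [ -1,  -3]
  [  6,   2]

A^3 = A^2·A:
A^3[1,1] = (-1)(-1) + (-3)(-2) = 7
A^3[1,2] = (-1)(1) + (-3)(-2) = 5
A^3[2,1] = (6)(-1) + (2)(-2) = -10
A^3[2,2] = (6)(1) + (2)(-2) = 2
A^3 = 
  [  7,   5]
  [-10,   2]

A^4 = A^3·A:
A^4[1,1] = (7)(-1) + (5)(-2) = -17
A^4[1,2] = (7)(1) + (5)(-2) = -3
A^4[2,1] = (-10)(-1) + (2)(-2) = 6
A^4[2,2] = (-10)(1) + (2)(-2) = -14
A^4 = 
  [-17,  -3]
  [  6, -14]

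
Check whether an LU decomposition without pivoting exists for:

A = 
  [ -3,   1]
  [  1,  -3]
Yes.
A[1,1] = -3 ≠ 0, so Gaussian elimination proceeds without a row swap: multiplier ℓ₂₁ = (1)/(-3) = -1/3, and U[2,2] = -3 - (-1/3)(1) = -8/3.
L = 
  [   1,    0]
  [-1/3,    1]
U = 
  [  -3,    1]
  [   0, -8/3]
Check row 2 of LU: [(-1/3)(-3), (-1/3)(1) + (-8/3)] = [1, -3] = row 2 of A ✓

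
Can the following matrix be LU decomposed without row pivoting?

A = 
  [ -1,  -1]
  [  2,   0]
Yes.
A[1,1] = -1 ≠ 0, so Gaussian elimination proceeds without a row swap: multiplier ℓ₂₁ = (2)/(-1) = -2, and U[2,2] = 0 - (-2)(-1) = -2.
L = 
  [  1,   0]
  [ -2,   1]
U = 
  [ -1,  -1]
  [  0,  -2]
Check row 2 of LU: [(-2)(-1), (-2)(-1) + (-2)] = [2, 0] = row 2 of A ✓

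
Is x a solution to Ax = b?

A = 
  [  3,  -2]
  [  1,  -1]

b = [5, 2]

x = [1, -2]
No

Ax = [7, 3] ≠ b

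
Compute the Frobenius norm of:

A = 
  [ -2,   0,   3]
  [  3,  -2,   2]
||A||_F = 5.477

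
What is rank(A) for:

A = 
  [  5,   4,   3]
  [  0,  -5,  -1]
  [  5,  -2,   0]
Row reduce:
R3 → R3 - (1)·R1
R3 → R3 - (6/5)·R2
REF = 
  [   5,    4,    3]
  [   0,   -5,   -1]
  [   0,    0, -9/5]
Pivot columns: 1, 2, 3 → 3 pivots.

rank(A) = 3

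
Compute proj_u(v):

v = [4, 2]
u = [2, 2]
v·u = (4)(2) + (2)(2) = 12
u·u = (2)² + (2)² = 8
proj_u(v) = (v·u / u·u) × u = (12/8) × u = (3/2) × u

proj_u(v) = [3, 3]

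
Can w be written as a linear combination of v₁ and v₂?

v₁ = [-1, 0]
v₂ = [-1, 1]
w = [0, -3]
Yes

Form the augmented matrix and row-reduce:
[v₁|v₂|w] = 
  [ -1,  -1,   0]
  [  0,   1,  -3]
(already in echelon form — no row operations needed)

No row of the form [0 0 | nonzero], so the system is consistent. Back-substitution gives c₁ = 3, c₂ = -3: w = (3)·v₁ + (-3)·v₂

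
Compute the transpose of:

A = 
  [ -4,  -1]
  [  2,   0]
Aᵀ = 
  [ -4,   2]
  [ -1,   0]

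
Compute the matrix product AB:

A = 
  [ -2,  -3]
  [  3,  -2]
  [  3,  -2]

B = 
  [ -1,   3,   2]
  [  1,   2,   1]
A is 3×2 and B is 2×3, so AB is 3×3. Each entry is (row of A)·(column of B):
AB[1,1] = (-2)(-1) + (-3)(1) = -1
AB[1,2] = (-2)(3) + (-3)(2) = -12
AB[1,3] = (-2)(2) + (-3)(1) = -7
AB[2,1] = (3)(-1) + (-2)(1) = -5
AB[2,2] = (3)(3) + (-2)(2) = 5
AB[2,3] = (3)(2) + (-2)(1) = 4
AB[3,1] = (3)(-1) + (-2)(1) = -5
AB[3,2] = (3)(3) + (-2)(2) = 5
AB[3,3] = (3)(2) + (-2)(1) = 4

AB = 
  [ -1, -12,  -7]
  [ -5,   5,   4]
  [ -5,   5,   4]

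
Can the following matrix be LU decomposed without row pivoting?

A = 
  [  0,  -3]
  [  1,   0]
No.
A[1,1] = 0 but A[2,1] = 1 ≠ 0. Any LU with L unit lower triangular has (LU)[1,1] = U[1,1] and (LU)[2,1] = L[2,1]·U[1,1]; matching A forces U[1,1] = 0, which then forces (LU)[2,1] = 0 ≠ 1. A row swap (pivoting) is required.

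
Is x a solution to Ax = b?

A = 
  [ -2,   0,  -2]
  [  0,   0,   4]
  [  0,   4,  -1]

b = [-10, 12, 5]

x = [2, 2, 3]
Yes

Ax = [-10, 12, 5] = b ✓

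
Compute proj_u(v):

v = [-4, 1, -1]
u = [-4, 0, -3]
v·u = (-4)(-4) + (1)(0) + (-1)(-3) = 19
u·u = (-4)² + (0)² + (-3)² = 25
proj_u(v) = (v·u / u·u) × u = (19/25) × u

proj_u(v) = [-76/25, 0, -57/25]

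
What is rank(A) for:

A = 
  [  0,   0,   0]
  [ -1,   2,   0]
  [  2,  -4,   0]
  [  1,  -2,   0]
Row reduce:
Swap R1 ↔ R2
R3 → R3 + (2)·R1
R4 → R4 + (1)·R1
REF = 
  [ -1,   2,   0]
  [  0,   0,   0]
  [  0,   0,   0]
  [  0,   0,   0]
Pivot columns: 1 → 1 pivot.

rank(A) = 1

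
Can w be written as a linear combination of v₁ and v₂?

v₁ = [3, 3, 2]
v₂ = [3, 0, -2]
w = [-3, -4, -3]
No

Form the augmented matrix and row-reduce:
[v₁|v₂|w] = 
  [  3,   3,  -3]
  [  3,   0,  -4]
  [  2,  -2,  -3]
R2 → R2 - (1)·R1
R3 → R3 - (2/3)·R1
R3 → R3 - (4/3)·R2
REF = 
  [  3,   3,  -3]
  [  0,  -3,  -1]
  [  0,   0, 1/3]

Row 3 reads [0 0 | 1/3], i.e. 0 = 1/3, so the system is inconsistent and w ∉ span{v₁, v₂}.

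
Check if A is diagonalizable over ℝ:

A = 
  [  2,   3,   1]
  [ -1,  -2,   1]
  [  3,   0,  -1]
No

Characteristic polynomial: det(λI - A) = λ³ + λ² - 4λ - 16
By the rational root theorem any rational root is an integer dividing 16; none of those is a root, so p(λ) has no rational roots and hence (being an irreducible cubic) no repeated roots.
Discriminant of the cubic: Δ = -5424
Δ < 0 ⇒ one real eigenvalue and a complex-conjugate pair: λ ≈ 2.693, -1.846 + 1.592i, -1.846 - 1.592i
Has complex eigenvalues (not diagonalizable over ℝ).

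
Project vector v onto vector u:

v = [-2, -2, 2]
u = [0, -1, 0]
proj_u(v) = [0, -2, 0]

v·u = (-2)(0) + (-2)(-1) + (2)(0) = 2
u·u = (0)² + (-1)² + (0)² = 1
proj_u(v) = (v·u / u·u) × u = (2/1) × u = (2) × u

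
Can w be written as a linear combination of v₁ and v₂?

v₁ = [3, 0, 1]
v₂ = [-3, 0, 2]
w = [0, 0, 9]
Yes

Form the augmented matrix and row-reduce:
[v₁|v₂|w] = 
  [  3,  -3,   0]
  [  0,   0,   0]
  [  1,   2,   9]
R3 → R3 - (1/3)·R1
Swap R2 ↔ R3
REF = 
  [  3,  -3,   0]
  [  0,   3,   9]
  [  0,   0,   0]

No row of the form [0 0 | nonzero], so the system is consistent. Back-substitution gives c₁ = 3, c₂ = 3: w = (3)·v₁ + (3)·v₂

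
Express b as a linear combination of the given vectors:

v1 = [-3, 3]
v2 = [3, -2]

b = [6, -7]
c1 = -3, c2 = -1

b = -3·v1 + -1·v2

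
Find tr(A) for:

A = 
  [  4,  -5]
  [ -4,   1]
5

tr(A) = 4 + 1 = 5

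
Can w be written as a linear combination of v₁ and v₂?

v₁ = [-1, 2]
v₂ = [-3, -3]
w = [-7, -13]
Yes

Form the augmented matrix and row-reduce:
[v₁|v₂|w] = 
  [ -1,  -3,  -7]
  [  2,  -3, -13]
R2 → R2 + (2)·R1
REF = 
  [ -1,  -3,  -7]
  [  0,  -9, -27]

No row of the form [0 0 | nonzero], so the system is consistent. Back-substitution gives c₁ = -2, c₂ = 3: w = (-2)·v₁ + (3)·v₂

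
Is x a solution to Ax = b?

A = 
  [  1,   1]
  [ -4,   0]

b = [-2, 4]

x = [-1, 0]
No

Ax = [-1, 4] ≠ b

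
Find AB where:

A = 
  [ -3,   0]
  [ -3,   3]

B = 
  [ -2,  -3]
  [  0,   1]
AB = 
  [  6,   9]
  [  6,  12]

A is 2×2 and B is 2×2, so AB is 2×2. Each entry is (row of A)·(column of B):
AB[1,1] = (-3)(-2) + (0)(0) = 6
AB[1,2] = (-3)(-3) + (0)(1) = 9
AB[2,1] = (-3)(-2) + (3)(0) = 6
AB[2,2] = (-3)(-3) + (3)(1) = 12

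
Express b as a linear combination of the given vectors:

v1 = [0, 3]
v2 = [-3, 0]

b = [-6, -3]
c1 = -1, c2 = 2

b = -1·v1 + 2·v2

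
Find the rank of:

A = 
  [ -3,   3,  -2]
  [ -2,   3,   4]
Row reduce:
R2 → R2 - (2/3)·R1
REF = 
  [  -3,    3,   -2]
  [   0,    1, 16/3]
Pivot columns: 1, 2 → 2 pivots.

rank(A) = 2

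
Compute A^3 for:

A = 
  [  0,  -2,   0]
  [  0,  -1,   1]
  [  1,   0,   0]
A² = A·A:
A²[1,1] = (0)(0) + (-2)(0) + (0)(1) = 0
A²[1,2] = (0)(-2) + (-2)(-1) + (0)(0) = 2
A²[1,3] = (0)(0) + (-2)(1) + (0)(0) = -2
A²[2,1] = (0)(0) + (-1)(0) + (1)(1) = 1
A²[2,2] = (0)(-2) + (-1)(-1) + (1)(0) = 1
A²[2,3] = (0)(0) + (-1)(1) + (1)(0) = -1
A²[3,1] = (1)(0) + (0)(0) + (0)(1) = 0
A²[3,2] = (1)(-2) + (0)(-1) + (0)(0) = -2
A²[3,3] = (1)(0) + (0)(1) + (0)(0) = 0
A² = 
  [  0,   2,  -2]
  [  1,   1,  -1]
  [  0,  -2,   0]

A^3 = A^2·A:
A^3[1,1] = (0)(0) + (2)(0) + (-2)(1) = -2
A^3[1,2] = (0)(-2) + (2)(-1) + (-2)(0) = -2
A^3[1,3] = (0)(0) + (2)(1) + (-2)(0) = 2
A^3[2,1] = (1)(0) + (1)(0) + (-1)(1) = -1
A^3[2,2] = (1)(-2) + (1)(-1) + (-1)(0) = -3
A^3[2,3] = (1)(0) + (1)(1) + (-1)(0) = 1
A^3[3,1] = (0)(0) + (-2)(0) + (0)(1) = 0
A^3[3,2] = (0)(-2) + (-2)(-1) + (0)(0) = 2
A^3[3,3] = (0)(0) + (-2)(1) + (0)(0) = -2
A^3 = 
  [ -2,  -2,   2]
  [ -1,  -3,   1]
  [  0,   2,  -2]

Therefore
A^3 = 
  [ -2,  -2,   2]
  [ -1,  -3,   1]
  [  0,   2,  -2]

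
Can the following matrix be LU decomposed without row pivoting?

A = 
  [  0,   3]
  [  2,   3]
No.
A[1,1] = 0 but A[2,1] = 2 ≠ 0. Any LU with L unit lower triangular has (LU)[1,1] = U[1,1] and (LU)[2,1] = L[2,1]·U[1,1]; matching A forces U[1,1] = 0, which then forces (LU)[2,1] = 0 ≠ 2. A row swap (pivoting) is required.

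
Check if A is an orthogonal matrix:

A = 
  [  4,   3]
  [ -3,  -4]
No

AᵀA = 
  [ 25,  24]
  [ 24,  25]
≠ I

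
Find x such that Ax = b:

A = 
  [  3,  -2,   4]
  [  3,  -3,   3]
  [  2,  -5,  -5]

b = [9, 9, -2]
Row reduce the augmented matrix [A|b]:
R2 → R2 - (1)·R1
R3 → R3 - (2/3)·R1
R3 → R3 - (11/3)·R2
REF = 
  [  3,  -2,   4,   9]
  [  0,  -1,  -1,   0]
  [  0,   0,  -4,  -8]

Back-substitution:
x₃ = (-8) / (-4) = 2
x₂ = (0 - (-1)(2)) / (-1) = -2
x₁ = (9 - (-2)(-2) - (4)(2)) / 3 = -1

x = [-1, -2, 2]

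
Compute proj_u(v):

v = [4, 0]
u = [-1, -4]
proj_u(v) = [4/17, 16/17]

v·u = (4)(-1) + (0)(-4) = -4
u·u = (-1)² + (-4)² = 17
proj_u(v) = (v·u / u·u) × u = (-4/17) × u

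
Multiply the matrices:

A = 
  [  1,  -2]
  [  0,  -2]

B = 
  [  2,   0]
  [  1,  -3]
A is 2×2 and B is 2×2, so AB is 2×2. Each entry is (row of A)·(column of B):
AB[1,1] = (1)(2) + (-2)(1) = 0
AB[1,2] = (1)(0) + (-2)(-3) = 6
AB[2,1] = (0)(2) + (-2)(1) = -2
AB[2,2] = (0)(0) + (-2)(-3) = 6

AB = 
  [  0,   6]
  [ -2,   6]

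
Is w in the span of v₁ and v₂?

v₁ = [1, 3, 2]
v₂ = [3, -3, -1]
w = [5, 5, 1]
No

Form the augmented matrix and row-reduce:
[v₁|v₂|w] = 
  [  1,   3,   5]
  [  3,  -3,   5]
  [  2,  -1,   1]
R2 → R2 - (3)·R1
R3 → R3 - (2)·R1
R3 → R3 - (7/12)·R2
REF = 
  [    1,     3,     5]
  [    0,   -12,   -10]
  [    0,     0, -19/6]

Row 3 reads [0 0 | -19/6], i.e. 0 = -19/6, so the system is inconsistent and w ∉ span{v₁, v₂}.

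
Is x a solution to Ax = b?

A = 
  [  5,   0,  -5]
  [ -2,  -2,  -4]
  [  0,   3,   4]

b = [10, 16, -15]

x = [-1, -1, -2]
No

Ax = [5, 12, -11] ≠ b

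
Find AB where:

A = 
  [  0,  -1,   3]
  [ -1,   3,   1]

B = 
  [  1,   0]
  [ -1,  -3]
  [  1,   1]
AB = 
  [  4,   6]
  [ -3,  -8]

A is 2×3 and B is 3×2, so AB is 2×2. Each entry is (row of A)·(column of B):
AB[1,1] = (0)(1) + (-1)(-1) + (3)(1) = 4
AB[1,2] = (0)(0) + (-1)(-3) + (3)(1) = 6
AB[2,1] = (-1)(1) + (3)(-1) + (1)(1) = -3
AB[2,2] = (-1)(0) + (3)(-3) + (1)(1) = -8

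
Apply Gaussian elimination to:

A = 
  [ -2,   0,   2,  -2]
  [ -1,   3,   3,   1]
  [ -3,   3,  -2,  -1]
Row operations:
R2 → R2 - (1/2)·R1
R3 → R3 - (3/2)·R1
R3 → R3 - (1)·R2

Resulting echelon form:
REF = 
  [ -2,   0,   2,  -2]
  [  0,   3,   2,   2]
  [  0,   0,  -7,   0]

Rank = 3 (number of non-zero pivot rows).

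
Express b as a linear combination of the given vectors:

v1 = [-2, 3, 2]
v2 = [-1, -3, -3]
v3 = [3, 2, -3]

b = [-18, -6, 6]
c1 = 3, c2 = 3, c3 = -3

b = 3·v1 + 3·v2 + -3·v3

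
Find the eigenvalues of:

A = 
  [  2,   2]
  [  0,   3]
λ = 3, 2

tr(A) = 5, det(A) = 6
Characteristic polynomial: λ² - tr(A)λ + det(A) = λ² - 5λ + 6
λ² - 5λ + 6 = (λ - 2)(λ - 3)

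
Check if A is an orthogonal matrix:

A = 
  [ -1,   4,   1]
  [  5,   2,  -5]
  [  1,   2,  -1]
No

AᵀA = 
  [ 27,   8, -27]
  [  8,  24,  -8]
  [-27,  -8,  27]
≠ I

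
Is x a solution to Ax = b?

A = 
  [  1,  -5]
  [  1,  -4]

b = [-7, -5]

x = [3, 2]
Yes

Ax = [-7, -5] = b ✓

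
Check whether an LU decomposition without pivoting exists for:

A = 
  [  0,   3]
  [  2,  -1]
No.
A[1,1] = 0 but A[2,1] = 2 ≠ 0. Any LU with L unit lower triangular has (LU)[1,1] = U[1,1] and (LU)[2,1] = L[2,1]·U[1,1]; matching A forces U[1,1] = 0, which then forces (LU)[2,1] = 0 ≠ 2. A row swap (pivoting) is required.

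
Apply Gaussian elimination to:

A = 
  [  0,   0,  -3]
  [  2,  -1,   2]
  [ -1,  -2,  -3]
Row operations:
Swap R1 ↔ R2
R3 → R3 + (1/2)·R1
Swap R2 ↔ R3

Resulting echelon form:
REF = 
  [   2,   -1,    2]
  [   0, -5/2,   -2]
  [   0,    0,   -3]

Rank = 3 (number of non-zero pivot rows).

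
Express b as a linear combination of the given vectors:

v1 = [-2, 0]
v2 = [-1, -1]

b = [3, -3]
c1 = -3, c2 = 3

b = -3·v1 + 3·v2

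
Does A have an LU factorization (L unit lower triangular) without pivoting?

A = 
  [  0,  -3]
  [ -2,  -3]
No.
A[1,1] = 0 but A[2,1] = -2 ≠ 0. Any LU with L unit lower triangular has (LU)[1,1] = U[1,1] and (LU)[2,1] = L[2,1]·U[1,1]; matching A forces U[1,1] = 0, which then forces (LU)[2,1] = 0 ≠ -2. A row swap (pivoting) is required.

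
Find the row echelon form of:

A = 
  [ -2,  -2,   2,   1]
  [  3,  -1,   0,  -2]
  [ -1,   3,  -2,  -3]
Row operations:
R2 → R2 + (3/2)·R1
R3 → R3 - (1/2)·R1
R3 → R3 + (1)·R2

Resulting echelon form:
REF = 
  [  -2,   -2,    2,    1]
  [   0,   -4,    3, -1/2]
  [   0,    0,    0,   -4]

Rank = 3 (number of non-zero pivot rows).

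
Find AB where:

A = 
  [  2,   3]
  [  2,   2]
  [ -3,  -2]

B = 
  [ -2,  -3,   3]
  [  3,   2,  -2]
AB = 
  [  5,   0,   0]
  [  2,  -2,   2]
  [  0,   5,  -5]

A is 3×2 and B is 2×3, so AB is 3×3. Each entry is (row of A)·(column of B):
AB[1,1] = (2)(-2) + (3)(3) = 5
AB[1,2] = (2)(-3) + (3)(2) = 0
AB[1,3] = (2)(3) + (3)(-2) = 0
AB[2,1] = (2)(-2) + (2)(3) = 2
AB[2,2] = (2)(-3) + (2)(2) = -2
AB[2,3] = (2)(3) + (2)(-2) = 2
AB[3,1] = (-3)(-2) + (-2)(3) = 0
AB[3,2] = (-3)(-3) + (-2)(2) = 5
AB[3,3] = (-3)(3) + (-2)(-2) = -5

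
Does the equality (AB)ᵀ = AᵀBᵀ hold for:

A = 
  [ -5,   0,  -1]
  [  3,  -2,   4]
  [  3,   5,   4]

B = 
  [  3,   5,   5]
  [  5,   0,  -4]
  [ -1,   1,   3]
No

(AB)ᵀ = 
  [-14,  -5,  30]
  [-26,  19,  19]
  [-28,  35,   7]

AᵀBᵀ = 
  [ 15, -37,  17]
  [ 15, -20,  13]
  [ 37, -21,  17]

The two matrices differ, so (AB)ᵀ ≠ AᵀBᵀ in general. The correct identity is (AB)ᵀ = BᵀAᵀ.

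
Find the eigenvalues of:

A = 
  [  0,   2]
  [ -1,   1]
λ = (1 + i√7)/2, (1 - i√7)/2  (≈ 0.5 + 1.323i, 0.5 - 1.323i)

tr(A) = 1, det(A) = 2
Characteristic polynomial: λ² - tr(A)λ + det(A) = λ² - λ + 2
λ² - λ + 2 = 0  ⇒  λ = (1 ± √((-1)² - 4·(2)))/2 = (1 ± √(-7))/2
  = (1 + i√7)/2,  (1 - i√7)/2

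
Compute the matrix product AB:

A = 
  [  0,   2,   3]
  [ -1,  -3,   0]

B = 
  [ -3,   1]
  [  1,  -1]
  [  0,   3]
A is 2×3 and B is 3×2, so AB is 2×2. Each entry is (row of A)·(column of B):
AB[1,1] = (0)(-3) + (2)(1) + (3)(0) = 2
AB[1,2] = (0)(1) + (2)(-1) + (3)(3) = 7
AB[2,1] = (-1)(-3) + (-3)(1) + (0)(0) = 0
AB[2,2] = (-1)(1) + (-3)(-1) + (0)(3) = 2

AB = 
  [  2,   7]
  [  0,   2]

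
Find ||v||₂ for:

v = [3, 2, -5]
6.164

||v||₂ = √((3)² + (2)² + (-5)²) = √38 = 6.164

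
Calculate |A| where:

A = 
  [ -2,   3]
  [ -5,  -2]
19

For a 2×2 matrix, det = ad - bc = (-2)(-2) - (3)(-5) = 19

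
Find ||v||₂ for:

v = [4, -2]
4.472

||v||₂ = √((4)² + (-2)²) = √20 = 4.472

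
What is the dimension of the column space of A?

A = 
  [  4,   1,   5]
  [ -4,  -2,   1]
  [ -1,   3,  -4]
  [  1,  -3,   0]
Row reduce:
R2 → R2 + (1)·R1
R3 → R3 + (1/4)·R1
R4 → R4 - (1/4)·R1
R3 → R3 + (13/4)·R2
R4 → R4 - (13/4)·R2
R4 → R4 + (83/67)·R3
REF = 
  [   4,    1,    5]
  [   0,   -1,    6]
  [   0,    0, 67/4]
  [   0,    0,    0]
Pivot columns: 1, 2, 3 → 3 pivots.
dim(Col(A)) = number of pivot columns = 3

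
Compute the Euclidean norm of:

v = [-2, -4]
4.472

||v||₂ = √((-2)² + (-4)²) = √20 = 4.472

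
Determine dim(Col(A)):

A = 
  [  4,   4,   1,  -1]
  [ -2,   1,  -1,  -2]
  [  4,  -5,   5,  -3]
dim(Col(A)) = 3

Row reduce:
R2 → R2 + (1/2)·R1
R3 → R3 - (1)·R1
R3 → R3 + (3)·R2
REF = 
  [    4,     4,     1,    -1]
  [    0,     3,  -1/2,  -5/2]
  [    0,     0,   5/2, -19/2]
Pivot columns: 1, 2, 3 → 3 pivots.
dim(Col(A)) = number of pivot columns = 3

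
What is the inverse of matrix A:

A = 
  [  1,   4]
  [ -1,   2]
det(A) = (1)(2) - (4)(-1) = 6
For a 2×2 matrix, A⁻¹ = (1/det(A)) · [[d, -b], [-c, a]]
    = (1/6) · [[2, -4], [1, 1]]

A⁻¹ = 
  [ 1/3, -2/3]
  [ 1/6,  1/6]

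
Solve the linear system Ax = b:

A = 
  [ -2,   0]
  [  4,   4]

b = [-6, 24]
x = [3, 3]

Row reduce the augmented matrix [A|b]:
R2 → R2 + (2)·R1
REF = 
  [ -2,   0,  -6]
  [  0,   4,  12]

Back-substitution:
x₂ = 12 / 4 = 3
x₁ = (-6 - (0)(3)) / (-2) = 3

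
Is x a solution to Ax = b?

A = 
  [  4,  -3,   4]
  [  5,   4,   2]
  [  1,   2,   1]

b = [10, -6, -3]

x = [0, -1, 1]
No

Ax = [7, -2, -1] ≠ b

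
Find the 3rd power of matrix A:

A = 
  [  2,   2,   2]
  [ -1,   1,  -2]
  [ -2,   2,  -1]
A^3 = 
  [-10,   2, -22]
  [ 11,  -7,  14]
  [ 10, -26,   7]

A² = A·A:
A²[1,1] = (2)(2) + (2)(-1) + (2)(-2) = -2
A²[1,2] = (2)(2) + (2)(1) + (2)(2) = 10
A²[1,3] = (2)(2) + (2)(-2) + (2)(-1) = -2
A²[2,1] = (-1)(2) + (1)(-1) + (-2)(-2) = 1
A²[2,2] = (-1)(2) + (1)(1) + (-2)(2) = -5
A²[2,3] = (-1)(2) + (1)(-2) + (-2)(-1) = -2
A²[3,1] = (-2)(2) + (2)(-1) + (-1)(-2) = -4
A²[3,2] = (-2)(2) + (2)(1) + (-1)(2) = -4
A²[3,3] = (-2)(2) + (2)(-2) + (-1)(-1) = -7
A² = 
  [ -2,  10,  -2]
  [  1,  -5,  -2]
  [ -4,  -4,  -7]

A^3 = A^2·A:
A^3[1,1] = (-2)(2) + (10)(-1) + (-2)(-2) = -10
A^3[1,2] = (-2)(2) + (10)(1) + (-2)(2) = 2
A^3[1,3] = (-2)(2) + (10)(-2) + (-2)(-1) = -22
A^3[2,1] = (1)(2) + (-5)(-1) + (-2)(-2) = 11
A^3[2,2] = (1)(2) + (-5)(1) + (-2)(2) = -7
A^3[2,3] = (1)(2) + (-5)(-2) + (-2)(-1) = 14
A^3[3,1] = (-4)(2) + (-4)(-1) + (-7)(-2) = 10
A^3[3,2] = (-4)(2) + (-4)(1) + (-7)(2) = -26
A^3[3,3] = (-4)(2) + (-4)(-2) + (-7)(-1) = 7
A^3 = 
  [-10,   2, -22]
  [ 11,  -7,  14]
  [ 10, -26,   7]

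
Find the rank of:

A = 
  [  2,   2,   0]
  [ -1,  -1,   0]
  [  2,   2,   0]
rank(A) = 1

Row reduce:
R2 → R2 + (1/2)·R1
R3 → R3 - (1)·R1
REF = 
  [  2,   2,   0]
  [  0,   0,   0]
  [  0,   0,   0]
Pivot columns: 1 → 1 pivot.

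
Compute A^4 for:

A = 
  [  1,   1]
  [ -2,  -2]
A² = A·A:
A²[1,1] = (1)(1) + (1)(-2) = -1
A²[1,2] = (1)(1) + (1)(-2) = -1
A²[2,1] = (-2)(1) + (-2)(-2) = 2
A²[2,2] = (-2)(1) + (-2)(-2) = 2
A² = 
  [ -1,  -1]
  [  2,   2]

A^3 = A^2·A:
A^3[1,1] = (-1)(1) + (-1)(-2) = 1
A^3[1,2] = (-1)(1) + (-1)(-2) = 1
A^3[2,1] = (2)(1) + (2)(-2) = -2
A^3[2,2] = (2)(1) + (2)(-2) = -2
A^3 = 
  [  1,   1]
  [ -2,  -2]

A^4 = A^3·A:
A^4[1,1] = (1)(1) + (1)(-2) = -1
A^4[1,2] = (1)(1) + (1)(-2) = -1
A^4[2,1] = (-2)(1) + (-2)(-2) = 2
A^4[2,2] = (-2)(1) + (-2)(-2) = 2
A^4 = 
  [ -1,  -1]
  [  2,   2]

Therefore
A^4 = 
  [ -1,  -1]
  [  2,   2]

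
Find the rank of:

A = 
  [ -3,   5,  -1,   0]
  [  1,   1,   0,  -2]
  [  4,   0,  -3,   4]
rank(A) = 3

Row reduce:
R2 → R2 + (1/3)·R1
R3 → R3 + (4/3)·R1
R3 → R3 - (5/2)·R2
REF = 
  [  -3,    5,   -1,    0]
  [   0,  8/3, -1/3,   -2]
  [   0,    0, -7/2,    9]
Pivot columns: 1, 2, 3 → 3 pivots.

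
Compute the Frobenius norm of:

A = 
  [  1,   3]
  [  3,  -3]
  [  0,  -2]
||A||_F = 5.657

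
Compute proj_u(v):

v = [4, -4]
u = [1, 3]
v·u = (4)(1) + (-4)(3) = -8
u·u = (1)² + (3)² = 10
proj_u(v) = (v·u / u·u) × u = (-8/10) × u = (-4/5) × u

proj_u(v) = [-4/5, -12/5]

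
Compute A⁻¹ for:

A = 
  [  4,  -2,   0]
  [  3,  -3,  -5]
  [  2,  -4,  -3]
det(A) = (4)·((-3)(-3) - (-5)(-4)) - (-2)·((3)(-3) - (-5)(2)) + (0)·((3)(-4) - (-3)(2))
  = (4)(-11) - (-2)(1) + (0)(-6)
  = -42
det(A) = -42 ≠ 0, so A is invertible.

Cofactors Cᵢⱼ = (-1)ⁱ⁺ʲ·Mᵢⱼ:
C = 
  [-11,  -1,  -6]
  [ -6, -12,  12]
  [ 10,  20,  -6]

adj(A) = Cᵀ:
adj(A) = 
  [-11,  -6,  10]
  [ -1, -12,  20]
  [ -6,  12,  -6]

A⁻¹ = (-1/42) · adj(A):
A⁻¹ = 
  [ 11/42,    1/7,  -5/21]
  [  1/42,    2/7, -10/21]
  [   1/7,   -2/7,    1/7]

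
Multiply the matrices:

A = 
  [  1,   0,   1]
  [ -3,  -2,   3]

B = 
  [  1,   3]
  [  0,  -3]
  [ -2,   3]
AB = 
  [ -1,   6]
  [ -9,   6]

A is 2×3 and B is 3×2, so AB is 2×2. Each entry is (row of A)·(column of B):
AB[1,1] = (1)(1) + (0)(0) + (1)(-2) = -1
AB[1,2] = (1)(3) + (0)(-3) + (1)(3) = 6
AB[2,1] = (-3)(1) + (-2)(0) + (3)(-2) = -9
AB[2,2] = (-3)(3) + (-2)(-3) + (3)(3) = 6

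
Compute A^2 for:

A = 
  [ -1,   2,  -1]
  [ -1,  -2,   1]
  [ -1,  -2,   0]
A² = A·A:
A²[1,1] = (-1)(-1) + (2)(-1) + (-1)(-1) = 0
A²[1,2] = (-1)(2) + (2)(-2) + (-1)(-2) = -4
A²[1,3] = (-1)(-1) + (2)(1) + (-1)(0) = 3
A²[2,1] = (-1)(-1) + (-2)(-1) + (1)(-1) = 2
A²[2,2] = (-1)(2) + (-2)(-2) + (1)(-2) = 0
A²[2,3] = (-1)(-1) + (-2)(1) + (1)(0) = -1
A²[3,1] = (-1)(-1) + (-2)(-1) + (0)(-1) = 3
A²[3,2] = (-1)(2) + (-2)(-2) + (0)(-2) = 2
A²[3,3] = (-1)(-1) + (-2)(1) + (0)(0) = -1
A² = 
  [  0,  -4,   3]
  [  2,   0,  -1]
  [  3,   2,  -1]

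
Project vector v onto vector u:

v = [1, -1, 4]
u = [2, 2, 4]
v·u = (1)(2) + (-1)(2) + (4)(4) = 16
u·u = (2)² + (2)² + (4)² = 24
proj_u(v) = (v·u / u·u) × u = (16/24) × u = (2/3) × u

proj_u(v) = [4/3, 4/3, 8/3]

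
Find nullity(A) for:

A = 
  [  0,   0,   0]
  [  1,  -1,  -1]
nullity(A) = 2

Row reduce:
Swap R1 ↔ R2
REF = 
  [  1,  -1,  -1]
  [  0,   0,   0]
Pivot columns: 1 → 1 pivot.
rank(A) = 1, so nullity(A) = 3 - 1 = 2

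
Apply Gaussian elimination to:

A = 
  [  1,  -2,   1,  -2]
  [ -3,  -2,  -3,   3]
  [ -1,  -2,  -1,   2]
Row operations:
R2 → R2 + (3)·R1
R3 → R3 + (1)·R1
R3 → R3 - (1/2)·R2

Resulting echelon form:
REF = 
  [  1,  -2,   1,  -2]
  [  0,  -8,   0,  -3]
  [  0,   0,   0, 3/2]

Rank = 3 (number of non-zero pivot rows).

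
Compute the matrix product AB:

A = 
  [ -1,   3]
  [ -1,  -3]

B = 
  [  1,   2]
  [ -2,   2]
A is 2×2 and B is 2×2, so AB is 2×2. Each entry is (row of A)·(column of B):
AB[1,1] = (-1)(1) + (3)(-2) = -7
AB[1,2] = (-1)(2) + (3)(2) = 4
AB[2,1] = (-1)(1) + (-3)(-2) = 5
AB[2,2] = (-1)(2) + (-3)(2) = -8

AB = 
  [ -7,   4]
  [  5,  -8]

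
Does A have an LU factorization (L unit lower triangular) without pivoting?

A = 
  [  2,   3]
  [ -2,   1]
Yes.
A[1,1] = 2 ≠ 0, so Gaussian elimination proceeds without a row swap: multiplier ℓ₂₁ = (-2)/(2) = -1, and U[2,2] = 1 - (-1)(3) = 4.
L = 
  [  1,   0]
  [ -1,   1]
U = 
  [  2,   3]
  [  0,   4]
Check row 2 of LU: [(-1)(2), (-1)(3) + 4] = [-2, 1] = row 2 of A ✓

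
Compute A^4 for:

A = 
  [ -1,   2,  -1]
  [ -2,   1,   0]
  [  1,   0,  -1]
A² = A·A:
A²[1,1] = (-1)(-1) + (2)(-2) + (-1)(1) = -4
A²[1,2] = (-1)(2) + (2)(1) + (-1)(0) = 0
A²[1,3] = (-1)(-1) + (2)(0) + (-1)(-1) = 2
A²[2,1] = (-2)(-1) + (1)(-2) + (0)(1) = 0
A²[2,2] = (-2)(2) + (1)(1) + (0)(0) = -3
A²[2,3] = (-2)(-1) + (1)(0) + (0)(-1) = 2
A²[3,1] = (1)(-1) + (0)(-2) + (-1)(1) = -2
A²[3,2] = (1)(2) + (0)(1) + (-1)(0) = 2
A²[3,3] = (1)(-1) + (0)(0) + (-1)(-1) = 0
A² = 
  [ -4,   0,   2]
  [  0,  -3,   2]
  [ -2,   2,   0]

A^3 = A^2·A:
A^3[1,1] = (-4)(-1) + (0)(-2) + (2)(1) = 6
A^3[1,2] = (-4)(2) + (0)(1) + (2)(0) = -8
A^3[1,3] = (-4)(-1) + (0)(0) + (2)(-1) = 2
A^3[2,1] = (0)(-1) + (-3)(-2) + (2)(1) = 8
A^3[2,2] = (0)(2) + (-3)(1) + (2)(0) = -3
A^3[2,3] = (0)(-1) + (-3)(0) + (2)(-1) = -2
A^3[3,1] = (-2)(-1) + (2)(-2) + (0)(1) = -2
A^3[3,2] = (-2)(2) + (2)(1) + (0)(0) = -2
A^3[3,3] = (-2)(-1) + (2)(0) + (0)(-1) = 2
A^3 = 
  [  6,  -8,   2]
  [  8,  -3,  -2]
  [ -2,  -2,   2]

A^4 = A^3·A:
A^4[1,1] = (6)(-1) + (-8)(-2) + (2)(1) = 12
A^4[1,2] = (6)(2) + (-8)(1) + (2)(0) = 4
A^4[1,3] = (6)(-1) + (-8)(0) + (2)(-1) = -8
A^4[2,1] = (8)(-1) + (-3)(-2) + (-2)(1) = -4
A^4[2,2] = (8)(2) + (-3)(1) + (-2)(0) = 13
A^4[2,3] = (8)(-1) + (-3)(0) + (-2)(-1) = -6
A^4[3,1] = (-2)(-1) + (-2)(-2) + (2)(1) = 8
A^4[3,2] = (-2)(2) + (-2)(1) + (2)(0) = -6
A^4[3,3] = (-2)(-1) + (-2)(0) + (2)(-1) = 0
A^4 = 
  [ 12,   4,  -8]
  [ -4,  13,  -6]
  [  8,  -6,   0]

Therefore
A^4 = 
  [ 12,   4,  -8]
  [ -4,  13,  -6]
  [  8,  -6,   0]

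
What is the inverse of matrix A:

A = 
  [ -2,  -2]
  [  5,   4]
det(A) = (-2)(4) - (-2)(5) = 2
For a 2×2 matrix, A⁻¹ = (1/det(A)) · [[d, -b], [-c, a]]
    = (1/2) · [[4, 2], [-5, -2]]

A⁻¹ = 
  [   2,    1]
  [-5/2,   -1]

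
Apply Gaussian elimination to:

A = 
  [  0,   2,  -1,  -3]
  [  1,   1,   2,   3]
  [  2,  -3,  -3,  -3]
Row operations:
Swap R1 ↔ R2
R3 → R3 - (2)·R1
R3 → R3 + (5/2)·R2

Resulting echelon form:
REF = 
  [    1,     1,     2,     3]
  [    0,     2,    -1,    -3]
  [    0,     0, -19/2, -33/2]

Rank = 3 (number of non-zero pivot rows).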